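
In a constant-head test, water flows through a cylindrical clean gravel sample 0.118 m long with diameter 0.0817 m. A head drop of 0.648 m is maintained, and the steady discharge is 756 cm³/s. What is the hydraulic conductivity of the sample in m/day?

Cross-sectional area A = π·(d/2)² = π × (0.0817/2)² = 0.005242 m².
Convert discharge: 756 cm³/s = 0.0007560 m³/s.
Darcy's law rearranged: K = Q·L / (A·Δh) = 0.0007560 × 0.118 / (0.005242 × 0.648) = 0.02626 m/s = 2269 m/day.

2270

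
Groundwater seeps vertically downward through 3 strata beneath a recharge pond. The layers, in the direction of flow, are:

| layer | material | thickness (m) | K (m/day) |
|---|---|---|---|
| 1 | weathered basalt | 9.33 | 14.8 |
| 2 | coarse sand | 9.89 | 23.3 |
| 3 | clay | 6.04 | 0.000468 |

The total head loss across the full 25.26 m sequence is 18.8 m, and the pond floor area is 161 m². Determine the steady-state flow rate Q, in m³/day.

0.235

Flow is perpendicular to layering, so the layers act in series and the equivalent K is the thickness-weighted harmonic mean.
Total thickness L = 9.33 + 9.89 + 6.04 = 25.26 m.
Σ(b_i/K_i) = 9.33/14.8 + 9.89/23.3 + 6.04/0.000468 = 12907 d.
K_eq = L / Σ(b_i/K_i) = 25.26 / 12907 = 0.001957 m/day.
Q = K_eq · A · (Δh/L) = 0.001957 × 161 × (18.8/25.26) = 0.2345 m³/day.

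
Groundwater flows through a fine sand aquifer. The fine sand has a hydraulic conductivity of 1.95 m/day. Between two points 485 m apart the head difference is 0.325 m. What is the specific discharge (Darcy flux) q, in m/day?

0.00131

Hydraulic gradient i = Δh / L = 0.325 / 485 = 0.0006701.
Specific discharge q = K · i = 1.950 × 0.0006701 = 0.001307 m/day.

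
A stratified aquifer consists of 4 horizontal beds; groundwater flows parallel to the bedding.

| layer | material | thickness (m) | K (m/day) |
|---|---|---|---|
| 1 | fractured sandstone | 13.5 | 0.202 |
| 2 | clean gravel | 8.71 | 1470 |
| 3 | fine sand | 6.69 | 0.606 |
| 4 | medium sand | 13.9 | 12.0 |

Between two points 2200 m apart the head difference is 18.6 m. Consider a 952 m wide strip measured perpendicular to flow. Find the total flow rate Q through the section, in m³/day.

104000

Flow is parallel to layering, so each bed carries its own Darcy discharge and the transmissivities add.
Σ(K_i·b_i) = 0.202×13.5 + 1470×8.71 + 0.606×6.69 + 12.0×13.9 = 12977 m²/day.
Hydraulic gradient i = Δh / L = 18.6 / 2200 = 0.008455.
Q = Σ(K_i·b_i) · W · i = 12977 × 952 × 0.008455 = 1.045e+05 m³/day.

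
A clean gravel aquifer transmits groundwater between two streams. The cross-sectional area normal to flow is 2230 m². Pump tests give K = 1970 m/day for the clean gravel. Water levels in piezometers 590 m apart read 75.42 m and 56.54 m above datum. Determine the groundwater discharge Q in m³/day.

Hydraulic gradient i = (75.42 − 56.54) / 590 = 18.88 / 590 = 0.03200.
Darcy's law: Q = K · A · i = 1970 × 2230 × 0.03200 = 1.406e+05 m³/day.

141000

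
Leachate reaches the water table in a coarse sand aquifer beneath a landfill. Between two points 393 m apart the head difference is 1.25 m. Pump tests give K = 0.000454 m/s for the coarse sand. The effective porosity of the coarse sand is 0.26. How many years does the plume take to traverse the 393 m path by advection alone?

Convert K: 0.000454 m/s × 86400 = 39.23 m/day.
Hydraulic gradient i = Δh / L = 1.25 / 393 = 0.003181.
Darcy flux q = K · i = 39.23 × 0.003181 = 0.1248 m/day.
Seepage velocity v = q / n_e = 0.1248 / 0.26 = 0.4799 m/day.
Travel time t = L / v = 393 / 0.4799 = 819.0 days = 2.242 years.

2.24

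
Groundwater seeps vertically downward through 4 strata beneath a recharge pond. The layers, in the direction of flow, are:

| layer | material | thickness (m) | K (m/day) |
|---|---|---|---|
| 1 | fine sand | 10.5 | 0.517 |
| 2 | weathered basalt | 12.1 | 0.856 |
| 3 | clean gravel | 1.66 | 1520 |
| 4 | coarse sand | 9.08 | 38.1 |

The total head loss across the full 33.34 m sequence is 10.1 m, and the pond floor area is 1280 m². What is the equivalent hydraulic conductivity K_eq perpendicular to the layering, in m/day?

0.961

Flow is perpendicular to layering, so the layers act in series and the equivalent K is the thickness-weighted harmonic mean.
Total thickness L = 10.5 + 12.1 + 1.66 + 9.08 = 33.34 m.
Σ(b_i/K_i) = 10.5/0.517 + 12.1/0.856 + 1.66/1520 + 9.08/38.1 = 34.68 d.
K_eq = L / Σ(b_i/K_i) = 33.34 / 34.68 = 0.9612 m/day.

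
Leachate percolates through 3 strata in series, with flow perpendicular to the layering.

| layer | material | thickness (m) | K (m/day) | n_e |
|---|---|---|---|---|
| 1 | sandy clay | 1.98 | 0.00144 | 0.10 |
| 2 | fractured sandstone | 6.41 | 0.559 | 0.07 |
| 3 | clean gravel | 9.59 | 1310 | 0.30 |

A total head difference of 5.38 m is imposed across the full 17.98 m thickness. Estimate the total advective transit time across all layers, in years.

2.49

With flow normal to the layers, continuity requires the same specific discharge q through every layer.
Σ(b_i/K_i) = 1.98/0.00144 + 6.41/0.559 + 9.59/1310 = 1386 d.
q = Δh / Σ(b_i/K_i) = 5.38 / 1386 = 0.003880 m/day.
In each layer the seepage velocity is v_i = q/n_i, so the layer transit time is t_i = b_i·n_i / q:
  layer 1 (sandy clay): t_1 = 1.98 × 0.10 / 0.003880 = 51.03 d
  layer 2 (fractured sandstone): t_2 = 6.41 × 0.07 / 0.003880 = 115.6 d
  layer 3 (clean gravel): t_3 = 9.59 × 0.30 / 0.003880 = 741.4 d
Total t = Σ t_i = 908.1 days = 2.486 years.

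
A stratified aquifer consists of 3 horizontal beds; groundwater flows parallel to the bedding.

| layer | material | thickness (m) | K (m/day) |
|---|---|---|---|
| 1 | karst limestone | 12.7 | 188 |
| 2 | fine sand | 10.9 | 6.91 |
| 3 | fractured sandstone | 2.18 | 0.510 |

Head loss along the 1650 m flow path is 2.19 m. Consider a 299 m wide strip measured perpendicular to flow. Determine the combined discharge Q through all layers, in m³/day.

Flow is parallel to layering, so each bed carries its own Darcy discharge and the transmissivities add.
Σ(K_i·b_i) = 188×12.7 + 6.91×10.9 + 0.510×2.18 = 2464 m²/day.
Hydraulic gradient i = Δh / L = 2.19 / 1650 = 0.001327.
Q = Σ(K_i·b_i) · W · i = 2464 × 299 × 0.001327 = 977.9 m³/day.

978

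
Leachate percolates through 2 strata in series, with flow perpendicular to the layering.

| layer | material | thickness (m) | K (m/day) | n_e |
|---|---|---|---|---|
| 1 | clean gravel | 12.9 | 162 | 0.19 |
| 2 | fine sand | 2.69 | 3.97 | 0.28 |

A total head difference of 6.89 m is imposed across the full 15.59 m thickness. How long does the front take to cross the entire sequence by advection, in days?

With flow normal to the layers, continuity requires the same specific discharge q through every layer.
Σ(b_i/K_i) = 12.9/162 + 2.69/3.97 = 0.7572 d.
q = Δh / Σ(b_i/K_i) = 6.89 / 0.7572 = 9.099 m/day.
In each layer the seepage velocity is v_i = q/n_i, so the layer transit time is t_i = b_i·n_i / q:
  layer 1 (clean gravel): t_1 = 12.9 × 0.19 / 9.099 = 0.2694 d
  layer 2 (fine sand): t_2 = 2.69 × 0.28 / 9.099 = 0.08278 d
Total t = Σ t_i = 0.3521 days.

0.352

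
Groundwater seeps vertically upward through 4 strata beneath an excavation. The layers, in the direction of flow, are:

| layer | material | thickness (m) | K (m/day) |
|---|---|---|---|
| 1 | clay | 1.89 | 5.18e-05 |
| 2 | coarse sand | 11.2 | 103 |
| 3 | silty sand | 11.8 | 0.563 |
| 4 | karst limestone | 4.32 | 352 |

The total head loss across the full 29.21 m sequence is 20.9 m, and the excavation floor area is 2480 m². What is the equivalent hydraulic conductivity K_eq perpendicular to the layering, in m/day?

0.000800

Flow is perpendicular to layering, so the layers act in series and the equivalent K is the thickness-weighted harmonic mean.
Total thickness L = 1.89 + 11.2 + 11.8 + 4.32 = 29.21 m.
Σ(b_i/K_i) = 1.89/5.18e-05 + 11.2/103 + 11.8/0.563 + 4.32/352 = 36508 d.
K_eq = L / Σ(b_i/K_i) = 29.21 / 36508 = 0.0008001 m/day.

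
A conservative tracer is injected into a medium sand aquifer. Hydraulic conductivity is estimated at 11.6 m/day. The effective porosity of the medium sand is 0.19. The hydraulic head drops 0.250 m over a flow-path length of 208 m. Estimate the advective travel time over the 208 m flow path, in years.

7.76

Hydraulic gradient i = Δh / L = 0.250 / 208 = 0.001202.
Darcy flux q = K · i = 11.60 × 0.001202 = 0.01394 m/day.
Seepage velocity v = q / n_e = 0.01394 / 0.19 = 0.07338 m/day.
Travel time t = L / v = 208 / 0.07338 = 2835 days = 7.761 years.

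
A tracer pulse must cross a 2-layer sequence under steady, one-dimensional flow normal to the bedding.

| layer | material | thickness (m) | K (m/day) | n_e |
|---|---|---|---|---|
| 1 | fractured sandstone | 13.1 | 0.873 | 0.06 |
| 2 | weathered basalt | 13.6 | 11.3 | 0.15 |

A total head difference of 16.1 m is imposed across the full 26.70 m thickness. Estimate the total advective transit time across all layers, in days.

With flow normal to the layers, continuity requires the same specific discharge q through every layer.
Σ(b_i/K_i) = 13.1/0.873 + 13.6/11.3 = 16.21 d.
q = Δh / Σ(b_i/K_i) = 16.1 / 16.21 = 0.9933 m/day.
In each layer the seepage velocity is v_i = q/n_i, so the layer transit time is t_i = b_i·n_i / q:
  layer 1 (fractured sandstone): t_1 = 13.1 × 0.06 / 0.9933 = 0.7913 d
  layer 2 (weathered basalt): t_2 = 13.6 × 0.15 / 0.9933 = 2.054 d
Total t = Σ t_i = 2.845 days.

2.85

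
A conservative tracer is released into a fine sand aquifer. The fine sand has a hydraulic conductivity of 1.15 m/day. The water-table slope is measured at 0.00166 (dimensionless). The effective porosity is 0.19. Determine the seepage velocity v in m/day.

Hydraulic gradient i = 0.00166.
Darcy flux q = K · i = 1.150 × 0.001660 = 0.001909 m/day.
Seepage velocity v = q / n_e = 0.001909 / 0.19 = 0.01005 m/day.

0.0100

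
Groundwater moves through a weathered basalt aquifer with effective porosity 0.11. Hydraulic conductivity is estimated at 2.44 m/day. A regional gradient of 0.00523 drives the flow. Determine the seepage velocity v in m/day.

0.116

Hydraulic gradient i = 0.00523.
Darcy flux q = K · i = 2.440 × 0.005230 = 0.01276 m/day.
Seepage velocity v = q / n_e = 0.01276 / 0.11 = 0.1160 m/day.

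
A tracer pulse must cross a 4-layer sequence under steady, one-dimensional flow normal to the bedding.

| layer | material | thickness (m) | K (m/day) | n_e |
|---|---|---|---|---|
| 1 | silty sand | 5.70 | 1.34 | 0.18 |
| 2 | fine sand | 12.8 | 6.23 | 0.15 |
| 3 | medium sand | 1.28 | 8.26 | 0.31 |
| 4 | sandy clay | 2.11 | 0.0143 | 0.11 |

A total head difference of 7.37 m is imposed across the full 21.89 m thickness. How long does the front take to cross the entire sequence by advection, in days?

74.7

With flow normal to the layers, continuity requires the same specific discharge q through every layer.
Σ(b_i/K_i) = 5.70/1.34 + 12.8/6.23 + 1.28/8.26 + 2.11/0.0143 = 154.0 d.
q = Δh / Σ(b_i/K_i) = 7.37 / 154.0 = 0.04785 m/day.
In each layer the seepage velocity is v_i = q/n_i, so the layer transit time is t_i = b_i·n_i / q:
  layer 1 (silty sand): t_1 = 5.70 × 0.18 / 0.04785 = 21.44 d
  layer 2 (fine sand): t_2 = 12.8 × 0.15 / 0.04785 = 40.12 d
  layer 3 (medium sand): t_3 = 1.28 × 0.31 / 0.04785 = 8.292 d
  layer 4 (sandy clay): t_4 = 2.11 × 0.11 / 0.04785 = 4.850 d
Total t = Σ t_i = 74.71 days.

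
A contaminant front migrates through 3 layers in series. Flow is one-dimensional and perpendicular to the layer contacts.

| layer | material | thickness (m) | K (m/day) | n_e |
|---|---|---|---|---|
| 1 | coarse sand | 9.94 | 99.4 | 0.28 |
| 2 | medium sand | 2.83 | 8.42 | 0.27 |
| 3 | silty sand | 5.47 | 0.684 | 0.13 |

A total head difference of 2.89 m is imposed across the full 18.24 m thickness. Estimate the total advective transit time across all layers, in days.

With flow normal to the layers, continuity requires the same specific discharge q through every layer.
Σ(b_i/K_i) = 9.94/99.4 + 2.83/8.42 + 5.47/0.684 = 8.433 d.
q = Δh / Σ(b_i/K_i) = 2.89 / 8.433 = 0.3427 m/day.
In each layer the seepage velocity is v_i = q/n_i, so the layer transit time is t_i = b_i·n_i / q:
  layer 1 (coarse sand): t_1 = 9.94 × 0.28 / 0.3427 = 8.122 d
  layer 2 (medium sand): t_2 = 2.83 × 0.27 / 0.3427 = 2.230 d
  layer 3 (silty sand): t_3 = 5.47 × 0.13 / 0.3427 = 2.075 d
Total t = Σ t_i = 12.43 days.

12.4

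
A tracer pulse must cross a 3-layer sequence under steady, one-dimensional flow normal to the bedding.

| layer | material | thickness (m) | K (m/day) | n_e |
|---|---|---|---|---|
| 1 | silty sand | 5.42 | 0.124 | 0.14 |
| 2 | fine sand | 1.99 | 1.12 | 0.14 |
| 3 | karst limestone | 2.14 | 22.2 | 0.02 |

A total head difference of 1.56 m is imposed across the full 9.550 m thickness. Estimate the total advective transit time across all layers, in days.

With flow normal to the layers, continuity requires the same specific discharge q through every layer.
Σ(b_i/K_i) = 5.42/0.124 + 1.99/1.12 + 2.14/22.2 = 45.58 d.
q = Δh / Σ(b_i/K_i) = 1.56 / 45.58 = 0.03422 m/day.
In each layer the seepage velocity is v_i = q/n_i, so the layer transit time is t_i = b_i·n_i / q:
  layer 1 (silty sand): t_1 = 5.42 × 0.14 / 0.03422 = 22.17 d
  layer 2 (fine sand): t_2 = 1.99 × 0.14 / 0.03422 = 8.141 d
  layer 3 (karst limestone): t_3 = 2.14 × 0.02 / 0.03422 = 1.251 d
Total t = Σ t_i = 31.56 days.

31.6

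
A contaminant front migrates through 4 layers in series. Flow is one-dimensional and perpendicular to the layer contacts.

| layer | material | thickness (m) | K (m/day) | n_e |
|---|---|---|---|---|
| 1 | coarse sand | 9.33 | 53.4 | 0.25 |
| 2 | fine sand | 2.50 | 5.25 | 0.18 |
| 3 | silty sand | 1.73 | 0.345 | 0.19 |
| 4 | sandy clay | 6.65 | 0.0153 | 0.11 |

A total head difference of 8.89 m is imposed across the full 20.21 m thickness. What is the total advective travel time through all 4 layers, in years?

With flow normal to the layers, continuity requires the same specific discharge q through every layer.
Σ(b_i/K_i) = 9.33/53.4 + 2.50/5.25 + 1.73/0.345 + 6.65/0.0153 = 440.3 d.
q = Δh / Σ(b_i/K_i) = 8.89 / 440.3 = 0.02019 m/day.
In each layer the seepage velocity is v_i = q/n_i, so the layer transit time is t_i = b_i·n_i / q:
  layer 1 (coarse sand): t_1 = 9.33 × 0.25 / 0.02019 = 115.5 d
  layer 2 (fine sand): t_2 = 2.50 × 0.18 / 0.02019 = 22.29 d
  layer 3 (silty sand): t_3 = 1.73 × 0.19 / 0.02019 = 16.28 d
  layer 4 (sandy clay): t_4 = 6.65 × 0.11 / 0.02019 = 36.23 d
Total t = Σ t_i = 190.3 days = 0.5211 years.

0.521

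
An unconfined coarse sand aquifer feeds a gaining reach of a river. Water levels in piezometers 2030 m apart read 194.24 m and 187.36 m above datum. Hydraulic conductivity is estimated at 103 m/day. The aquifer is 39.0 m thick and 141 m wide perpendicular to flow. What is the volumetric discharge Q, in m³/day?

Cross-sectional area A = 141 × 39.0 = 5499 m².
Hydraulic gradient i = (194.24 − 187.36) / 2030 = 6.88 / 2030 = 0.003389.
Darcy's law: Q = K · A · i = 103.0 × 5499 × 0.003389 = 1920 m³/day.

1920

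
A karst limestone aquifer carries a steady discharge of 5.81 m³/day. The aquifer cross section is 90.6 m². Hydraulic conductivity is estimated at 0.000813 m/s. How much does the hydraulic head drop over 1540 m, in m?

1.41

Convert K: 0.000813 m/s × 86400 = 70.24 m/day.
From Q = K·A·i, i = Q / (K·A) = 5.81 / (70.24 × 90.60) = 0.0009129.
Head loss Δh = i · L = 0.0009129 × 1540 = 1.406 m.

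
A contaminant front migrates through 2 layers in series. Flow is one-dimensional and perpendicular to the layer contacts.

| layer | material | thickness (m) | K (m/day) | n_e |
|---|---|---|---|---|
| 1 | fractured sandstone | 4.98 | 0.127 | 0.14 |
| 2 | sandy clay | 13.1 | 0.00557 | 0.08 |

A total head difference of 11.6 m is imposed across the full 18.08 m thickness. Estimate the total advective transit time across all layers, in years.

0.985

With flow normal to the layers, continuity requires the same specific discharge q through every layer.
Σ(b_i/K_i) = 4.98/0.127 + 13.1/0.00557 = 2391 d.
q = Δh / Σ(b_i/K_i) = 11.6 / 2391 = 0.004851 m/day.
In each layer the seepage velocity is v_i = q/n_i, so the layer transit time is t_i = b_i·n_i / q:
  layer 1 (fractured sandstone): t_1 = 4.98 × 0.14 / 0.004851 = 143.7 d
  layer 2 (sandy clay): t_2 = 13.1 × 0.08 / 0.004851 = 216.0 d
Total t = Σ t_i = 359.7 days = 0.9849 years.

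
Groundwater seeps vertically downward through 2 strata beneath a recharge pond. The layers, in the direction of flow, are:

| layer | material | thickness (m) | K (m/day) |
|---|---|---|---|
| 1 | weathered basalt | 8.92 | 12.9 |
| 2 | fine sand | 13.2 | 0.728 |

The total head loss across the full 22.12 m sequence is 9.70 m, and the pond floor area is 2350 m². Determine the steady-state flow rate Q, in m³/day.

Flow is perpendicular to layering, so the layers act in series and the equivalent K is the thickness-weighted harmonic mean.
Total thickness L = 8.92 + 13.2 = 22.12 m.
Σ(b_i/K_i) = 8.92/12.9 + 13.2/0.728 = 18.82 d.
K_eq = L / Σ(b_i/K_i) = 22.12 / 18.82 = 1.175 m/day.
Q = K_eq · A · (Δh/L) = 1.175 × 2350 × (9.70/22.12) = 1211 m³/day.

1210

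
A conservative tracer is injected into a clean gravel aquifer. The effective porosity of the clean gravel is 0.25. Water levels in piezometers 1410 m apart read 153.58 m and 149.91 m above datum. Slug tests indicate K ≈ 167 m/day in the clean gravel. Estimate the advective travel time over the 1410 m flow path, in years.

Hydraulic gradient i = (153.58 − 149.91) / 1410 = 3.67 / 1410 = 0.002603.
Darcy flux q = K · i = 167.0 × 0.002603 = 0.4347 m/day.
Seepage velocity v = q / n_e = 0.4347 / 0.25 = 1.739 m/day.
Travel time t = L / v = 1410 / 1.739 = 811.0 days = 2.220 years.

2.22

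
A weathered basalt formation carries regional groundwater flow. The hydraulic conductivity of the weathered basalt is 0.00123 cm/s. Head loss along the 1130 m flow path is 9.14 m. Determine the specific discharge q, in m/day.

Convert K: 0.00123 cm/s × 864 = 1.063 m/day.
Hydraulic gradient i = Δh / L = 9.14 / 1130 = 0.008088.
Specific discharge q = K · i = 1.063 × 0.008088 = 0.008596 m/day.

0.00860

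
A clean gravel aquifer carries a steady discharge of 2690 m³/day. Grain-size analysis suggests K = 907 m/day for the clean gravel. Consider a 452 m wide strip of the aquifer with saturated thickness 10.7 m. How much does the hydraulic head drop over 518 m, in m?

Cross-sectional area A = 452 × 10.7 = 4836 m².
From Q = K·A·i, i = Q / (K·A) = 2690 / (907.0 × 4836) = 0.0006132.
Head loss Δh = i · L = 0.0006132 × 518 = 0.3177 m.

0.318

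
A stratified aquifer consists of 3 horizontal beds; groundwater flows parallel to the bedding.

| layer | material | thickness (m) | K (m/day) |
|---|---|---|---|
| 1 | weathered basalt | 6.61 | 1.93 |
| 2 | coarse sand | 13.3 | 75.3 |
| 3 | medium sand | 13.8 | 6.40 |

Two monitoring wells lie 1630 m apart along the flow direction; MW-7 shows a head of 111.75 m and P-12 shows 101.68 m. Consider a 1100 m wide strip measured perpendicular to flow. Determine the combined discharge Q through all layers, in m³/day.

Flow is parallel to layering, so each bed carries its own Darcy discharge and the transmissivities add.
Σ(K_i·b_i) = 1.93×6.61 + 75.3×13.3 + 6.40×13.8 = 1103 m²/day.
Hydraulic gradient i = (111.75 − 101.68) / 1630 = 10.07 / 1630 = 0.006178.
Q = Σ(K_i·b_i) · W · i = 1103 × 1100 × 0.006178 = 7493 m³/day.

7490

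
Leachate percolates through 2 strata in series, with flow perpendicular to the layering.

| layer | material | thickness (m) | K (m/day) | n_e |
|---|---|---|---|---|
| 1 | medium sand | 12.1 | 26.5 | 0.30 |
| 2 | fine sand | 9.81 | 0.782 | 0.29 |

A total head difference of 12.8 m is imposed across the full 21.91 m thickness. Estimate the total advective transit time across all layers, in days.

6.58

With flow normal to the layers, continuity requires the same specific discharge q through every layer.
Σ(b_i/K_i) = 12.1/26.5 + 9.81/0.782 = 13.00 d.
q = Δh / Σ(b_i/K_i) = 12.8 / 13.00 = 0.9845 m/day.
In each layer the seepage velocity is v_i = q/n_i, so the layer transit time is t_i = b_i·n_i / q:
  layer 1 (medium sand): t_1 = 12.1 × 0.30 / 0.9845 = 3.687 d
  layer 2 (fine sand): t_2 = 9.81 × 0.29 / 0.9845 = 2.890 d
Total t = Σ t_i = 6.577 days.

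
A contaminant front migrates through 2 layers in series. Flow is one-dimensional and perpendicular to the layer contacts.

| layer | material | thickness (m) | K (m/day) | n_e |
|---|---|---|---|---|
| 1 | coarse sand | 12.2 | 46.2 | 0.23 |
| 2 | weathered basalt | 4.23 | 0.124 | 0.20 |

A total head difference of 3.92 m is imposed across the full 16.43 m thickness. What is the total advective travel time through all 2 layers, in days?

With flow normal to the layers, continuity requires the same specific discharge q through every layer.
Σ(b_i/K_i) = 12.2/46.2 + 4.23/0.124 = 34.38 d.
q = Δh / Σ(b_i/K_i) = 3.92 / 34.38 = 0.1140 m/day.
In each layer the seepage velocity is v_i = q/n_i, so the layer transit time is t_i = b_i·n_i / q:
  layer 1 (coarse sand): t_1 = 12.2 × 0.23 / 0.1140 = 24.61 d
  layer 2 (weathered basalt): t_2 = 4.23 × 0.20 / 0.1140 = 7.419 d
Total t = Σ t_i = 32.03 days.

32.0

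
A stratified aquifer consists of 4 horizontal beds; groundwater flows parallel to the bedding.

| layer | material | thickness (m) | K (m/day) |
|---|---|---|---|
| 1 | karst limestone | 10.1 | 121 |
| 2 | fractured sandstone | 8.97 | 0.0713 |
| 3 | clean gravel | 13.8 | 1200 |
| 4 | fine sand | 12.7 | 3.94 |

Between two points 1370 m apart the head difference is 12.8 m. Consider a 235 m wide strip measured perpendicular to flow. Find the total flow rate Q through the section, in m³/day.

Flow is parallel to layering, so each bed carries its own Darcy discharge and the transmissivities add.
Σ(K_i·b_i) = 121×10.1 + 0.0713×8.97 + 1200×13.8 + 3.94×12.7 = 17833 m²/day.
Hydraulic gradient i = Δh / L = 12.8 / 1370 = 0.009343.
Q = Σ(K_i·b_i) · W · i = 17833 × 235 × 0.009343 = 39154 m³/day.

39200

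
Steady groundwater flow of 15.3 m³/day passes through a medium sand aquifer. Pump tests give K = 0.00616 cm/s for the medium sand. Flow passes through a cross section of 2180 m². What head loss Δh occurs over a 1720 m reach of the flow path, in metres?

2.27

Convert K: 0.00616 cm/s × 864 = 5.322 m/day.
From Q = K·A·i, i = Q / (K·A) = 15.3 / (5.322 × 2180) = 0.001319.
Head loss Δh = i · L = 0.001319 × 1720 = 2.268 m.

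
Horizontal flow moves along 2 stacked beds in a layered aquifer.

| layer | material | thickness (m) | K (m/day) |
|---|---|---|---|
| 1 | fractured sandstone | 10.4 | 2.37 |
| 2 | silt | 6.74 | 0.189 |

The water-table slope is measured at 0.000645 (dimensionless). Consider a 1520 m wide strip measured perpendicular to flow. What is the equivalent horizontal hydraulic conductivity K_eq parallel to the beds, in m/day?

1.51

Flow is parallel to layering, so each bed carries its own Darcy discharge and the transmissivities add.
Σ(K_i·b_i) = 2.37×10.4 + 0.189×6.74 = 25.92 m²/day.
Total thickness b = 17.14 m, so K_eq = Σ(K_i·b_i)/b = 1.512 m/day.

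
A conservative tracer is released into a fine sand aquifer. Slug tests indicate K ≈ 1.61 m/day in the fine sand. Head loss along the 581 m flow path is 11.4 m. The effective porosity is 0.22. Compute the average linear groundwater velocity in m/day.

0.144

Hydraulic gradient i = Δh / L = 11.4 / 581 = 0.01962.
Darcy flux q = K · i = 1.610 × 0.01962 = 0.03159 m/day.
Seepage velocity v = q / n_e = 0.03159 / 0.22 = 0.1436 m/day.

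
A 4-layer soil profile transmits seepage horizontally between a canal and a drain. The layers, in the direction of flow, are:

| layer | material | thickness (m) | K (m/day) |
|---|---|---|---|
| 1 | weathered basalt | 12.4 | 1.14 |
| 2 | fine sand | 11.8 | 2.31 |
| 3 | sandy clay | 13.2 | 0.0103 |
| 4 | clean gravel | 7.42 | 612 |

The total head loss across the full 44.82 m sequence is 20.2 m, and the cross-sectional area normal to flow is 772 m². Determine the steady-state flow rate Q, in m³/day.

12.0

Flow is perpendicular to layering, so the layers act in series and the equivalent K is the thickness-weighted harmonic mean.
Total thickness L = 12.4 + 11.8 + 13.2 + 7.42 = 44.82 m.
Σ(b_i/K_i) = 12.4/1.14 + 11.8/2.31 + 13.2/0.0103 + 7.42/612 = 1298 d.
K_eq = L / Σ(b_i/K_i) = 44.82 / 1298 = 0.03454 m/day.
Q = K_eq · A · (Δh/L) = 0.03454 × 772 × (20.2/44.82) = 12.02 m³/day.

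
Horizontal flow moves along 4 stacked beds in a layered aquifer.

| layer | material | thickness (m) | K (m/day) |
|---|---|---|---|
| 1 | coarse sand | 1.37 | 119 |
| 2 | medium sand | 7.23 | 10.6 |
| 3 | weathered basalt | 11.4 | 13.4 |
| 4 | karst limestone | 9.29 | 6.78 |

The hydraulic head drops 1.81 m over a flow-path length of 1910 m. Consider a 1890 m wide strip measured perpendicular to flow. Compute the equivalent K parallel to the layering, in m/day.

15.5

Flow is parallel to layering, so each bed carries its own Darcy discharge and the transmissivities add.
Σ(K_i·b_i) = 119×1.37 + 10.6×7.23 + 13.4×11.4 + 6.78×9.29 = 455.4 m²/day.
Total thickness b = 29.29 m, so K_eq = Σ(K_i·b_i)/b = 15.55 m/day.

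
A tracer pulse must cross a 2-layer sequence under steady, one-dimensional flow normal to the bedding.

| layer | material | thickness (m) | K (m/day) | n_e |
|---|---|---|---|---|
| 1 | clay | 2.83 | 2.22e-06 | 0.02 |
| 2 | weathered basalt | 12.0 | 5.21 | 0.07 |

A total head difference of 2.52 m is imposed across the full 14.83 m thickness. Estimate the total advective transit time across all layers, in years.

With flow normal to the layers, continuity requires the same specific discharge q through every layer.
Σ(b_i/K_i) = 2.83/2.22e-06 + 12.0/5.21 = 1.275e+06 d.
q = Δh / Σ(b_i/K_i) = 2.52 / 1.275e+06 = 1.977e-06 m/day.
In each layer the seepage velocity is v_i = q/n_i, so the layer transit time is t_i = b_i·n_i / q:
  layer 1 (clay): t_1 = 2.83 × 0.02 / 1.977e-06 = 28632 d
  layer 2 (weathered basalt): t_2 = 12.0 × 0.07 / 1.977e-06 = 4.249e+05 d
Total t = Σ t_i = 4.536e+05 days = 1242 years.

1240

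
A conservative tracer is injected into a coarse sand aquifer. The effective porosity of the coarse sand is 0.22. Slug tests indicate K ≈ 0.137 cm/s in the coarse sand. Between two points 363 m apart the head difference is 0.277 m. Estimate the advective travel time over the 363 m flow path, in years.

2.42

Convert K: 0.137 cm/s × 864 = 118.4 m/day.
Hydraulic gradient i = Δh / L = 0.277 / 363 = 0.0007631.
Darcy flux q = K · i = 118.4 × 0.0007631 = 0.09032 m/day.
Seepage velocity v = q / n_e = 0.09032 / 0.22 = 0.4106 m/day.
Travel time t = L / v = 363 / 0.4106 = 884.1 days = 2.421 years.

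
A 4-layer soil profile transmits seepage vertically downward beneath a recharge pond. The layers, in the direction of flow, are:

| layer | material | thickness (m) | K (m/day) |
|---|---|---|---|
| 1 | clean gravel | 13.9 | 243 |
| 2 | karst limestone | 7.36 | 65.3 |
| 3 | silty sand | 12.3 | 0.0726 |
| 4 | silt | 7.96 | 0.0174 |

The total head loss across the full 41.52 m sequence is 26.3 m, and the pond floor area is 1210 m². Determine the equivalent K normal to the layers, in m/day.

Flow is perpendicular to layering, so the layers act in series and the equivalent K is the thickness-weighted harmonic mean.
Total thickness L = 13.9 + 7.36 + 12.3 + 7.96 = 41.52 m.
Σ(b_i/K_i) = 13.9/243 + 7.36/65.3 + 12.3/0.0726 + 7.96/0.0174 = 627.1 d.
K_eq = L / Σ(b_i/K_i) = 41.52 / 627.1 = 0.06621 m/day.

0.0662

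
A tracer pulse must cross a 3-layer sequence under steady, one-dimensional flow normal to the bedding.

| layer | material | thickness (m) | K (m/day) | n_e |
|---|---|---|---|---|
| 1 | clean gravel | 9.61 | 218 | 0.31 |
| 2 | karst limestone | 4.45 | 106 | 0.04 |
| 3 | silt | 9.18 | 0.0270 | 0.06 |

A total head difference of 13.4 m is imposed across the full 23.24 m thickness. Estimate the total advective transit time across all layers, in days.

94.1

With flow normal to the layers, continuity requires the same specific discharge q through every layer.
Σ(b_i/K_i) = 9.61/218 + 4.45/106 + 9.18/0.0270 = 340.1 d.
q = Δh / Σ(b_i/K_i) = 13.4 / 340.1 = 0.03940 m/day.
In each layer the seepage velocity is v_i = q/n_i, so the layer transit time is t_i = b_i·n_i / q:
  layer 1 (clean gravel): t_1 = 9.61 × 0.31 / 0.03940 = 75.61 d
  layer 2 (karst limestone): t_2 = 4.45 × 0.04 / 0.03940 = 4.518 d
  layer 3 (silt): t_3 = 9.18 × 0.06 / 0.03940 = 13.98 d
Total t = Σ t_i = 94.10 days.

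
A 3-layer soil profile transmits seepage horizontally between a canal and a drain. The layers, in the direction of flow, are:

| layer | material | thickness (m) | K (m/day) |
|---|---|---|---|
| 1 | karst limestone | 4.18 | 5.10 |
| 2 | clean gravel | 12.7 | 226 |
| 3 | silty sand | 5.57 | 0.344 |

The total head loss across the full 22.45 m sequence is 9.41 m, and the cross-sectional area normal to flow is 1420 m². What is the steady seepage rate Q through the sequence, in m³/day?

783

Flow is perpendicular to layering, so the layers act in series and the equivalent K is the thickness-weighted harmonic mean.
Total thickness L = 4.18 + 12.7 + 5.57 = 22.45 m.
Σ(b_i/K_i) = 4.18/5.10 + 12.7/226 + 5.57/0.344 = 17.07 d.
K_eq = L / Σ(b_i/K_i) = 22.45 / 17.07 = 1.315 m/day.
Q = K_eq · A · (Δh/L) = 1.315 × 1420 × (9.41/22.45) = 782.9 m³/day.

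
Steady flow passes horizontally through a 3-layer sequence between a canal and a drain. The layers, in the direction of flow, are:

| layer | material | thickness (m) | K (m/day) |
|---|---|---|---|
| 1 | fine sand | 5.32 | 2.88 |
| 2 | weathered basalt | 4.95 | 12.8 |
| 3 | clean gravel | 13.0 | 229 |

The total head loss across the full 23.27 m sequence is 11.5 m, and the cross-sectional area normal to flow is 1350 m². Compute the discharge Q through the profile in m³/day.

6780

Flow is perpendicular to layering, so the layers act in series and the equivalent K is the thickness-weighted harmonic mean.
Total thickness L = 5.32 + 4.95 + 13.0 = 23.27 m.
Σ(b_i/K_i) = 5.32/2.88 + 4.95/12.8 + 13.0/229 = 2.291 d.
K_eq = L / Σ(b_i/K_i) = 23.27 / 2.291 = 10.16 m/day.
Q = K_eq · A · (Δh/L) = 10.16 × 1350 × (11.5/23.27) = 6777 m³/day.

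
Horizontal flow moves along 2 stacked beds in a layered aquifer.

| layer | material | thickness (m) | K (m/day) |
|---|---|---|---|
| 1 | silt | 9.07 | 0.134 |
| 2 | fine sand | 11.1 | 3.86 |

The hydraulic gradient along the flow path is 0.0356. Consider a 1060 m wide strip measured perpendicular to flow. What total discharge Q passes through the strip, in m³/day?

Flow is parallel to layering, so each bed carries its own Darcy discharge and the transmissivities add.
Σ(K_i·b_i) = 0.134×9.07 + 3.86×11.1 = 44.06 m²/day.
Hydraulic gradient i = 0.0356.
Q = Σ(K_i·b_i) · W · i = 44.06 × 1060 × 0.03560 = 1663 m³/day.

1660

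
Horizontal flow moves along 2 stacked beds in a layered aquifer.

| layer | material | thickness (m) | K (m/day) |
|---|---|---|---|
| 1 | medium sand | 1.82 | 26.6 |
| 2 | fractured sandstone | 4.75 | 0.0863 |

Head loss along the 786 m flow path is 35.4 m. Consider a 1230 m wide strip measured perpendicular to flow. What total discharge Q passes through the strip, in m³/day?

Flow is parallel to layering, so each bed carries its own Darcy discharge and the transmissivities add.
Σ(K_i·b_i) = 26.6×1.82 + 0.0863×4.75 = 48.82 m²/day.
Hydraulic gradient i = Δh / L = 35.4 / 786 = 0.04504.
Q = Σ(K_i·b_i) · W · i = 48.82 × 1230 × 0.04504 = 2705 m³/day.

2700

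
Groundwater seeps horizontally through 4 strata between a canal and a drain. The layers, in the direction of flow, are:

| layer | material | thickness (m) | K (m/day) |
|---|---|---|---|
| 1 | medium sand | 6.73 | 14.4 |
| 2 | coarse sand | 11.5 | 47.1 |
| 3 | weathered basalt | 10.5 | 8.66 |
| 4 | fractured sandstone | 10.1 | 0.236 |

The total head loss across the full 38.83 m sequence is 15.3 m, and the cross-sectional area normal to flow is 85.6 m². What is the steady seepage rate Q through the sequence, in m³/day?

29.3

Flow is perpendicular to layering, so the layers act in series and the equivalent K is the thickness-weighted harmonic mean.
Total thickness L = 6.73 + 11.5 + 10.5 + 10.1 = 38.83 m.
Σ(b_i/K_i) = 6.73/14.4 + 11.5/47.1 + 10.5/8.66 + 10.1/0.236 = 44.72 d.
K_eq = L / Σ(b_i/K_i) = 38.83 / 44.72 = 0.8683 m/day.
Q = K_eq · A · (Δh/L) = 0.8683 × 85.6 × (15.3/38.83) = 29.29 m³/day.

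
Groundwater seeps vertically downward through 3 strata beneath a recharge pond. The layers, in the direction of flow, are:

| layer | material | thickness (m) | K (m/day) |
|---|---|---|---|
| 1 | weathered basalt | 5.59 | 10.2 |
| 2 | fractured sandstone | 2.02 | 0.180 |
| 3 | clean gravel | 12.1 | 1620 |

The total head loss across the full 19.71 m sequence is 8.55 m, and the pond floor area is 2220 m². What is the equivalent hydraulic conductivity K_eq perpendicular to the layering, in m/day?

1.67

Flow is perpendicular to layering, so the layers act in series and the equivalent K is the thickness-weighted harmonic mean.
Total thickness L = 5.59 + 2.02 + 12.1 = 19.71 m.
Σ(b_i/K_i) = 5.59/10.2 + 2.02/0.180 + 12.1/1620 = 11.78 d.
K_eq = L / Σ(b_i/K_i) = 19.71 / 11.78 = 1.673 m/day.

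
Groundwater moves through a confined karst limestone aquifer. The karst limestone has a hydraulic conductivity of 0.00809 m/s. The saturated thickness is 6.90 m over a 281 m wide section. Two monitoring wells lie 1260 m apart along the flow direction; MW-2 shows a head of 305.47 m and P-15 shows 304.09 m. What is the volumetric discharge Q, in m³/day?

1480

Convert K: 0.00809 m/s × 86400 = 699.0 m/day.
Cross-sectional area A = 281 × 6.90 = 1939 m².
Hydraulic gradient i = (305.47 − 304.09) / 1260 = 1.38 / 1260 = 0.001095.
Darcy's law: Q = K · A · i = 699.0 × 1939 × 0.001095 = 1484 m³/day.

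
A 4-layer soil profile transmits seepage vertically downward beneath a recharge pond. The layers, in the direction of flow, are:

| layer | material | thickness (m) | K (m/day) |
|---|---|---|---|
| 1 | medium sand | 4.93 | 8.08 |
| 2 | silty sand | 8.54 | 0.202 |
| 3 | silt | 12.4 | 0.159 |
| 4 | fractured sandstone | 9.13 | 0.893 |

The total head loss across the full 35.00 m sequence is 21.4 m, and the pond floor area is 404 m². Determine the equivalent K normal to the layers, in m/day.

0.267

Flow is perpendicular to layering, so the layers act in series and the equivalent K is the thickness-weighted harmonic mean.
Total thickness L = 4.93 + 8.54 + 12.4 + 9.13 = 35.00 m.
Σ(b_i/K_i) = 4.93/8.08 + 8.54/0.202 + 12.4/0.159 + 9.13/0.893 = 131.1 d.
K_eq = L / Σ(b_i/K_i) = 35.00 / 131.1 = 0.2670 m/day.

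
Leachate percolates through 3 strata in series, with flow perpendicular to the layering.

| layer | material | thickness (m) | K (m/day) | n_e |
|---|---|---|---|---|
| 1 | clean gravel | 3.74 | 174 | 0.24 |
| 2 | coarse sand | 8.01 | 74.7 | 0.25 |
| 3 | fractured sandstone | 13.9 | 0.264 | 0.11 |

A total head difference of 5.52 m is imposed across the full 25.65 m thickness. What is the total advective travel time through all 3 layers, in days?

42.3

With flow normal to the layers, continuity requires the same specific discharge q through every layer.
Σ(b_i/K_i) = 3.74/174 + 8.01/74.7 + 13.9/0.264 = 52.78 d.
q = Δh / Σ(b_i/K_i) = 5.52 / 52.78 = 0.1046 m/day.
In each layer the seepage velocity is v_i = q/n_i, so the layer transit time is t_i = b_i·n_i / q:
  layer 1 (clean gravel): t_1 = 3.74 × 0.24 / 0.1046 = 8.583 d
  layer 2 (coarse sand): t_2 = 8.01 × 0.25 / 0.1046 = 19.15 d
  layer 3 (fractured sandstone): t_3 = 13.9 × 0.11 / 0.1046 = 14.62 d
Total t = Σ t_i = 42.35 days.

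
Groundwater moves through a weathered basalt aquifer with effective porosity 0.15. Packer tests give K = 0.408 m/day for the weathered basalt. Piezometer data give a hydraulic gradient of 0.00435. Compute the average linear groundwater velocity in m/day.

Hydraulic gradient i = 0.00435.
Darcy flux q = K · i = 0.4080 × 0.004350 = 0.001775 m/day.
Seepage velocity v = q / n_e = 0.001775 / 0.15 = 0.01183 m/day.

0.0118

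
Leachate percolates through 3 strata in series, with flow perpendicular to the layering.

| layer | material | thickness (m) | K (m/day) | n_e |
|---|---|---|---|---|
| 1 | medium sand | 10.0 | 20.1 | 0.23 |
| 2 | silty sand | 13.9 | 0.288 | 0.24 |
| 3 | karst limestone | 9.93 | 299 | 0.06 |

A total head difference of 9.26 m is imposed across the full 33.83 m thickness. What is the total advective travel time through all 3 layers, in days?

32.8

With flow normal to the layers, continuity requires the same specific discharge q through every layer.
Σ(b_i/K_i) = 10.0/20.1 + 13.9/0.288 + 9.93/299 = 48.79 d.
q = Δh / Σ(b_i/K_i) = 9.26 / 48.79 = 0.1898 m/day.
In each layer the seepage velocity is v_i = q/n_i, so the layer transit time is t_i = b_i·n_i / q:
  layer 1 (medium sand): t_1 = 10.0 × 0.23 / 0.1898 = 12.12 d
  layer 2 (silty sand): t_2 = 13.9 × 0.24 / 0.1898 = 17.58 d
  layer 3 (karst limestone): t_3 = 9.93 × 0.06 / 0.1898 = 3.140 d
Total t = Σ t_i = 32.84 days.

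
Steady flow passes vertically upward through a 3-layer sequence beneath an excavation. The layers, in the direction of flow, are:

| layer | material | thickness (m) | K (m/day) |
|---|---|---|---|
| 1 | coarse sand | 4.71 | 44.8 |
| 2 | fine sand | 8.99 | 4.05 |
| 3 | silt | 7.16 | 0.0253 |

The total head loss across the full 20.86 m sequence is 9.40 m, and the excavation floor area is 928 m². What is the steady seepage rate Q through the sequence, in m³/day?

30.6

Flow is perpendicular to layering, so the layers act in series and the equivalent K is the thickness-weighted harmonic mean.
Total thickness L = 4.71 + 8.99 + 7.16 = 20.86 m.
Σ(b_i/K_i) = 4.71/44.8 + 8.99/4.05 + 7.16/0.0253 = 285.3 d.
K_eq = L / Σ(b_i/K_i) = 20.86 / 285.3 = 0.07311 m/day.
Q = K_eq · A · (Δh/L) = 0.07311 × 928 × (9.40/20.86) = 30.57 m³/day.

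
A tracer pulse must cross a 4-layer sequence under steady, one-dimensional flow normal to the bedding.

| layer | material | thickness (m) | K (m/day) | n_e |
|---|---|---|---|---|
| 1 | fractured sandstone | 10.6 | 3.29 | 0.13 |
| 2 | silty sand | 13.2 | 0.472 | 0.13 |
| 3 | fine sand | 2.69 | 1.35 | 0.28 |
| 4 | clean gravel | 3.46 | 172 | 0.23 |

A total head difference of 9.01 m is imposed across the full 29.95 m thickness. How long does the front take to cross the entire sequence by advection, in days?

With flow normal to the layers, continuity requires the same specific discharge q through every layer.
Σ(b_i/K_i) = 10.6/3.29 + 13.2/0.472 + 2.69/1.35 + 3.46/172 = 33.20 d.
q = Δh / Σ(b_i/K_i) = 9.01 / 33.20 = 0.2714 m/day.
In each layer the seepage velocity is v_i = q/n_i, so the layer transit time is t_i = b_i·n_i / q:
  layer 1 (fractured sandstone): t_1 = 10.6 × 0.13 / 0.2714 = 5.078 d
  layer 2 (silty sand): t_2 = 13.2 × 0.13 / 0.2714 = 6.323 d
  layer 3 (fine sand): t_3 = 2.69 × 0.28 / 0.2714 = 2.775 d
  layer 4 (clean gravel): t_4 = 3.46 × 0.23 / 0.2714 = 2.932 d
Total t = Σ t_i = 17.11 days.

17.1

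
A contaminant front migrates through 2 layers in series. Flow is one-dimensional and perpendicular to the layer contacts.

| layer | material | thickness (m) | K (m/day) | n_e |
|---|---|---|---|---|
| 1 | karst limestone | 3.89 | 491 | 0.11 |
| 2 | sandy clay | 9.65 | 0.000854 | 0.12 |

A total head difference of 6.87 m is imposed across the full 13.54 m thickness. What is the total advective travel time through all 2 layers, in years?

With flow normal to the layers, continuity requires the same specific discharge q through every layer.
Σ(b_i/K_i) = 3.89/491 + 9.65/0.000854 = 11300 d.
q = Δh / Σ(b_i/K_i) = 6.87 / 11300 = 0.0006080 m/day.
In each layer the seepage velocity is v_i = q/n_i, so the layer transit time is t_i = b_i·n_i / q:
  layer 1 (karst limestone): t_1 = 3.89 × 0.11 / 0.0006080 = 703.8 d
  layer 2 (sandy clay): t_2 = 9.65 × 0.12 / 0.0006080 = 1905 d
Total t = Σ t_i = 2608 days = 7.142 years.

7.14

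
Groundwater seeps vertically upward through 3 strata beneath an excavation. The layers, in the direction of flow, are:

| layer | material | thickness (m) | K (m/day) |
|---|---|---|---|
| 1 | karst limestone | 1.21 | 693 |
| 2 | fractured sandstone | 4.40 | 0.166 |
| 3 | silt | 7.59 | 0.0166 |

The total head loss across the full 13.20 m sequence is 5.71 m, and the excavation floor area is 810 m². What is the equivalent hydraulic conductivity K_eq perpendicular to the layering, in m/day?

Flow is perpendicular to layering, so the layers act in series and the equivalent K is the thickness-weighted harmonic mean.
Total thickness L = 1.21 + 4.40 + 7.59 = 13.20 m.
Σ(b_i/K_i) = 1.21/693 + 4.40/0.166 + 7.59/0.0166 = 483.7 d.
K_eq = L / Σ(b_i/K_i) = 13.20 / 483.7 = 0.02729 m/day.

0.0273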